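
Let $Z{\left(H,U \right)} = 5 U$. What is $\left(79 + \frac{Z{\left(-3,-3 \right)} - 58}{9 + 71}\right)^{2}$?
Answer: $\frac{39025009}{6400} \approx 6097.7$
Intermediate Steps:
$\left(79 + \frac{Z{\left(-3,-3 \right)} - 58}{9 + 71}\right)^{2} = \left(79 + \frac{5 \left(-3\right) - 58}{9 + 71}\right)^{2} = \left(79 + \frac{-15 - 58}{80}\right)^{2} = \left(79 - \frac{73}{80}\right)^{2} = \left(\frac{6247}{80}\right)^{2} = \frac{39025009}{6400}$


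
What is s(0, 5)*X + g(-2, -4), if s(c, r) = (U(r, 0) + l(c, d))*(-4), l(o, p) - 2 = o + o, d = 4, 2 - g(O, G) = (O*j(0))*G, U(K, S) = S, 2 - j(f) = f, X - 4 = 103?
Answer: -870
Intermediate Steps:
X = 107 (X = 4 + 103 = 107)
j(f) = 2 - f
g(O, G) = 2 - 2*G*O (g(O, G) = 2 - O*(2 - 1*0)*G = 2 - O*(2 + 0)*G = 2 - O*2*G = 2 - 2*O*G = 2 - 2*G*O)
l(o, p) = 2 + 2*o (l(o, p) = 2 + (o + o) = 2 + 2*o)
s(c, r) = -8 - 8*c (s(c, r) = (0 + (2 + 2*c))*(-4) = (2 + 2*c)*(-4) = -8 - 8*c)
s(0, 5)*X + g(-2, -4) = (-8 - 8*0)*107 + (2 - 2*(-4)*(-2)) = (-8 + 0)*107 + (2 - 16) = -8*107 - 14 = -856 - 14 = -870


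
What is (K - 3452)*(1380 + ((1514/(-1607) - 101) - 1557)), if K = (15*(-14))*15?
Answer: 2959412520/1607 ≈ 1.8416e+6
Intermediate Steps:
K = -3150 (K = -210*15 = -3150)
(K - 3452)*(1380 + ((1514/(-1607) - 101) - 1557)) = (-3150 - 3452)*(1380 + ((1514/(-1607) - 101) - 1557)) = -6602*(1380 + ((1514*(-1/1607) - 101) - 1557)) = -6602*(1380 + ((-1514/1607 - 101) - 1557)) = -6602*(1380 + (-163821/1607 - 1557)) = -6602*(1380 - 2665920/1607) = -6602*(-448260/1607) = 2959412520/1607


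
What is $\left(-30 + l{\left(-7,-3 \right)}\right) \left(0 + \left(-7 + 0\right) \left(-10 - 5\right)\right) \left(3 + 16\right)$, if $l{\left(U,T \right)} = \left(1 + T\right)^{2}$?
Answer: $-51870$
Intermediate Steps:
$\left(-30 + l{\left(-7,-3 \right)}\right) \left(0 + \left(-7 + 0\right) \left(-10 - 5\right)\right) \left(3 + 16\right) = \left(-30 + \left(1 - 3\right)^{2}\right) \left(0 + \left(-7 + 0\right) \left(-10 - 5\right)\right) \left(3 + 16\right) = \left(-30 + \left(-2\right)^{2}\right) \left(0 - -105\right) 19 = \left(-30 + 4\right) \left(0 + 105\right) 19 = - 26 \cdot 105 \cdot 19 = \left(-26\right) 1995 = -51870$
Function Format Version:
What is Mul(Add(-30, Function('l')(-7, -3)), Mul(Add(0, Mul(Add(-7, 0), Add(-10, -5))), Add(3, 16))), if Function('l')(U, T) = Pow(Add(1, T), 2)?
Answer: -51870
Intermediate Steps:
Mul(Add(-30, Function('l')(-7, -3)), Mul(Add(0, Mul(Add(-7, 0), Add(-10, -5))), Add(3, 16))) = Mul(Add(-30, Pow(Add(1, -3), 2)), Mul(Add(0, Mul(Add(-7, 0), Add(-10, -5))), Add(3, 16))) = Mul(Add(-30, Pow(-2, 2)), Mul(Add(0, Mul(-7, -15)), 19)) = Mul(Add(-30, 4), Mul(Add(0, 105), 19)) = Mul(-26, Mul(105, 19)) = Mul(-26, 1995) = -51870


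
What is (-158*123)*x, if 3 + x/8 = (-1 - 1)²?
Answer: -155472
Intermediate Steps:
x = 8 (x = -24 + 8*(-1 - 1)² = -24 + 8*(-2)² = -24 + 8*4 = -24 + 32 = 8)
(-158*123)*x = -158*123*8 = -19434*8 = -155472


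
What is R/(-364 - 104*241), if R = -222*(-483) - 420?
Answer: -17801/4238 ≈ -4.2003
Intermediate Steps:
R = 106806 (R = 107226 - 420 = 106806)
R/(-364 - 104*241) = 106806/(-364 - 104*241) = 106806/(-364 - 25064) = 106806/(-25428) = 106806*(-1/25428) = -17801/4238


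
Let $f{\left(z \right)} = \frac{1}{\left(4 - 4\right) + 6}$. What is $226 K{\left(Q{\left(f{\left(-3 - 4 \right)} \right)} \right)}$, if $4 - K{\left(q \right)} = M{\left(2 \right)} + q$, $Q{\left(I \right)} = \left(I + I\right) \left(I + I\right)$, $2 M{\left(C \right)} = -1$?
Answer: $\frac{8927}{9} \approx 991.89$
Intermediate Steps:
$f{\left(z \right)} = \frac{1}{6}$ ($f{\left(z \right)} = \frac{1}{\left(4 - 4\right) + 6} = \frac{1}{0 + 6} = \frac{1}{6}$)
$M{\left(C \right)} = - \frac{1}{2}$ ($M{\left(C \right)} = \frac{1}{2} \left(-1\right) = - \frac{1}{2}$)
$Q{\left(I \right)} = 4 I^{2}$ ($Q{\left(I \right)} = 2 I 2 I = 4 I^{2}$)
$K{\left(q \right)} = \frac{9}{2} - q$ ($K{\left(q \right)} = 4 - \left(- \frac{1}{2} + q\right) = \frac{9}{2} - q$)
$226 K{\left(Q{\left(f{\left(-3 - 4 \right)} \right)} \right)} = 226 \left(\frac{9}{2} - \frac{4}{36}\right) = 226 \left(\frac{9}{2} - 4 \cdot \frac{1}{36}\right) = 226 \left(\frac{9}{2} - \frac{1}{9}\right) = 226 \cdot \frac{79}{18} = \frac{8927}{9}$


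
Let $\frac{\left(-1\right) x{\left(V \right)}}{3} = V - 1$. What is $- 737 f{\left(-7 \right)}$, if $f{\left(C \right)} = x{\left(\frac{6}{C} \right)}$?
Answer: $- \frac{28743}{7} \approx -4106.1$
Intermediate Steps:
$x{\left(V \right)} = 3 - 3 V$ ($x{\left(V \right)} = - 3 \left(V - 1\right) = - 3 \left(-1 + V\right) = 3 - 3 V$)
$f{\left(C \right)} = 3 - \frac{18}{C}$ ($f{\left(C \right)} = 3 - 3 \frac{6}{C} = 3 - \frac{18}{C}$)
$- 737 f{\left(-7 \right)} = - 737 \left(3 - \frac{18}{-7}\right) = - 737 \left(3 - - \frac{18}{7}\right) = - 737 \left(3 + \frac{18}{7}\right) = \left(-737\right) \frac{39}{7} = - \frac{28743}{7}$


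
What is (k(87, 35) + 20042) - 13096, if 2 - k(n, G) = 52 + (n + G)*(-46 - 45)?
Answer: 17998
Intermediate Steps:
k(n, G) = -50 + 91*G + 91*n (k(n, G) = 2 - (52 + (n + G)*(-46 - 45)) = 2 - (52 + (G + n)*(-91)) = 2 - (52 + (-91*G - 91*n)) = 2 - (52 - 91*G - 91*n) = 2 + (-52 + 91*G + 91*n) = -50 + 91*G + 91*n)
(k(87, 35) + 20042) - 13096 = ((-50 + 91*35 + 91*87) + 20042) - 13096 = ((-50 + 3185 + 7917) + 20042) - 13096 = (11052 + 20042) - 13096 = 31094 - 13096 = 17998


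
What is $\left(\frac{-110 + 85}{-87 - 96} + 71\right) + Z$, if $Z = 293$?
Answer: $\frac{66637}{183} \approx 364.14$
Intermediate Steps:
$\left(\frac{-110 + 85}{-87 - 96} + 71\right) + Z = \left(\frac{-110 + 85}{-87 - 96} + 71\right) + 293 = \left(- \frac{25}{-183} + 71\right) + 293 = \left(\left(-25\right) \left(- \frac{1}{183}\right) + 71\right) + 293 = \left(\frac{25}{183} + 71\right) + 293 = \frac{13018}{183} + 293 = \frac{66637}{183}$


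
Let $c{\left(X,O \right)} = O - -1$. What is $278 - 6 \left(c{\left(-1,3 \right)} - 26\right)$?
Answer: $410$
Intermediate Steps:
$c{\left(X,O \right)} = 1 + O$ ($c{\left(X,O \right)} = O + 1 = 1 + O$)
$278 - 6 \left(c{\left(-1,3 \right)} - 26\right) = 278 - 6 \left(\left(1 + 3\right) - 26\right) = 278 - 6 \left(4 - 26\right) = 278 - 6 \left(-22\right) = 278 - -132 = 278 + 132 = 410$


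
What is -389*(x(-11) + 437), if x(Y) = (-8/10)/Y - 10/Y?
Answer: -9370621/55 ≈ -1.7038e+5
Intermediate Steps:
x(Y) = -54/(5*Y) (x(Y) = (-8*⅒)/Y - 10/Y = -4/(5*Y) - 10/Y = -54/(5*Y))
-389*(x(-11) + 437) = -389*(-54/5/(-11) + 437) = -389*(-54/5*(-1/11) + 437) = -389*(54/55 + 437) = -389*24089/55 = -9370621/55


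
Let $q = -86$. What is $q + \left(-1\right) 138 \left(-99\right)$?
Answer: $13576$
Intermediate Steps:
$q + \left(-1\right) 138 \left(-99\right) = -86 + \left(-1\right) 138 \left(-99\right) = -86 - -13662 = -86 + 13662 = 13576$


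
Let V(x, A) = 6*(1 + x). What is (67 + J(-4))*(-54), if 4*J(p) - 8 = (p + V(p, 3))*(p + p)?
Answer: -6102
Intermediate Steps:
V(x, A) = 6 + 6*x
J(p) = 2 + p*(6 + 7*p)/2 (J(p) = 2 + ((p + (6 + 6*p))*(p + p))/4 = 2 + ((6 + 7*p)*(2*p))/4 = 2 + (2*p*(6 + 7*p))/4 = 2 + p*(6 + 7*p)/2)
(67 + J(-4))*(-54) = (67 + (2 + 3*(-4) + (7/2)*(-4)²))*(-54) = (67 + (2 - 12 + (7/2)*16))*(-54) = (67 + (2 - 12 + 56))*(-54) = (67 + 46)*(-54) = 113*(-54) = -6102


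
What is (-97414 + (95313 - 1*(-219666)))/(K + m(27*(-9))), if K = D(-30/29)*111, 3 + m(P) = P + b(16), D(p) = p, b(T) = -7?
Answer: -6309385/10667 ≈ -591.49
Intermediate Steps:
m(P) = -10 + P (m(P) = -3 + (P - 7) = -3 + (-7 + P) = -10 + P)
K = -3330/29 (K = -30/29*111 = -3330/29 ≈ -114.83)
(-97414 + (95313 - 1*(-219666)))/(K + m(27*(-9))) = (-97414 + (95313 - 1*(-219666)))/(-3330/29 + (-10 + 27*(-9))) = (-97414 + (95313 + 219666))/(-3330/29 + (-10 - 243)) = (-97414 + 314979)/(-3330/29 - 253) = 217565/(-10667/29) = 217565*(-29/10667) = -6309385/10667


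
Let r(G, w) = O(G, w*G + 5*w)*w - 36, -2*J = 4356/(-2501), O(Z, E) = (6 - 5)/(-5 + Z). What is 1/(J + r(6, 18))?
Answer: -2501/42840 ≈ -0.058380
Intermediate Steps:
O(Z, E) = 1/(-5 + Z)
J = 2178/2501 (J = -2178/(-2501) = -2178*(-1)/2501 = -½*(-4356/2501) = 2178/2501 ≈ 0.87085)
r(G, w) = -36 + w/(-5 + G) (r(G, w) = w/(-5 + G) - 36 = -36 + w/(-5 + G))
1/(J + r(6, 18)) = 1/(2178/2501 + (180 + 18 - 36*6)/(-5 + 6)) = 1/(2178/2501 + (180 + 18 - 216)/1) = 1/(2178/2501 + 1*(-18)) = 1/(2178/2501 - 18) = 1/(-42840/2501) = -2501/42840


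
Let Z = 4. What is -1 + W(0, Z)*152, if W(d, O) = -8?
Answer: -1217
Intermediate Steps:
-1 + W(0, Z)*152 = -1 - 8*152 = -1 - 1216 = -1217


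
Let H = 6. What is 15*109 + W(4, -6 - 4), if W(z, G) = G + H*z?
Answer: 1649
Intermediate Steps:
W(z, G) = G + 6*z
15*109 + W(4, -6 - 4) = 15*109 + ((-6 - 4) + 6*4) = 1635 + (-10 + 24) = 1635 + 14 = 1649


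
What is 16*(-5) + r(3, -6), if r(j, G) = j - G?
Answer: -71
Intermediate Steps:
16*(-5) + r(3, -6) = 16*(-5) + (3 - 1*(-6)) = -80 + (3 + 6) = -80 + 9 = -71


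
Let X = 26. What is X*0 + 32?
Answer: 32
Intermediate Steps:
X*0 + 32 = 26*0 + 32 = 0 + 32 = 32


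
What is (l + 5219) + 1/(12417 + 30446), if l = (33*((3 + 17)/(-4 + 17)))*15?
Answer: 3332469674/557219 ≈ 5980.5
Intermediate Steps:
l = 9900/13 (l = (33*(20/13))*15 = (660/13)*15 = 9900/13 ≈ 761.54)
(l + 5219) + 1/(12417 + 30446) = (9900/13 + 5219) + 1/(12417 + 30446) = 77747/13 + 1/42863 = 3332469674/557219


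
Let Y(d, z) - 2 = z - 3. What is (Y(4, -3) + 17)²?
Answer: 169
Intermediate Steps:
Y(d, z) = -1 + z (Y(d, z) = 2 + (z - 3) = 2 + (-3 + z) = -1 + z)
(Y(4, -3) + 17)² = ((-1 - 3) + 17)² = (-4 + 17)² = 13² = 169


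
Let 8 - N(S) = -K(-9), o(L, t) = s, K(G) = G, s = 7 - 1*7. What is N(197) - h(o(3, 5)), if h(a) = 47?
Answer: -48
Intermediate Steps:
s = 0 (s = 7 - 7 = 0)
o(L, t) = 0
N(S) = -1 (N(S) = 8 - (-1)*(-9) = 8 - 1*9 = 8 - 9 = -1)
N(197) - h(o(3, 5)) = -1 - 1*47 = -1 - 47 = -48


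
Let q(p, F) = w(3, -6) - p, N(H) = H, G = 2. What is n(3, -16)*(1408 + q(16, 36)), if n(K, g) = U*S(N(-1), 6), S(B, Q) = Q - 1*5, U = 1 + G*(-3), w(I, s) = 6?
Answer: -6990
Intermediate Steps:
U = -5 (U = 1 + 2*(-3) = 1 - 6 = -5)
S(B, Q) = -5 + Q (S(B, Q) = Q - 5 = -5 + Q)
n(K, g) = -5 (n(K, g) = -5*(-5 + 6) = -5*1 = -5)
q(p, F) = 6 - p
n(3, -16)*(1408 + q(16, 36)) = -5*(1408 + (6 - 1*16)) = -5*(1408 + (6 - 16)) = -5*(1408 - 10) = -5*1398 = -6990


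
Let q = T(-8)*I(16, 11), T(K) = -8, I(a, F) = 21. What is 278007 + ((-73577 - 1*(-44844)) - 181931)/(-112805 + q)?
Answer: 31407495475/112973 ≈ 2.7801e+5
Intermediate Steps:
q = -168 (q = -8*21 = -168)
278007 + ((-73577 - 1*(-44844)) - 181931)/(-112805 + q) = 278007 + ((-73577 - 1*(-44844)) - 181931)/(-112805 - 168) = 278007 + ((-73577 + 44844) - 181931)/(-112973) = 278007 + (-28733 - 181931)*(-1/112973) = 278007 - 210664*(-1/112973) = 278007 + 210664/112973 = 31407495475/112973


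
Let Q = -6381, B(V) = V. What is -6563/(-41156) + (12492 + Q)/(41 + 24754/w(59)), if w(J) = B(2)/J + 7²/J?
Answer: 22425612967/60193819012 ≈ 0.37256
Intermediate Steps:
w(J) = 51/J (w(J) = 2/J + 7²/J = 2/J + 49/J = 51/J)
-6563/(-41156) + (12492 + Q)/(41 + 24754/w(59)) = -6563/(-41156) + (12492 - 6381)/(41 + 24754/((51/59))) = -6563*(-1/41156) + 6111/(41 + 24754/((51*(1/59)))) = 6563/41156 + 6111/(41 + 24754/(51/59)) = 6563/41156 + 6111/(41 + 24754*(59/51)) = 6563/41156 + 6111/(41 + 1460486/51) = 6563/41156 + 6111/(1462577/51) = 6563/41156 + 6111*(51/1462577) = 6563/41156 + 311661/1462577 = 22425612967/60193819012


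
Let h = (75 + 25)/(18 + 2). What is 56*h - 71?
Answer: 209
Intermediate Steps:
h = 5 (h = 100/20 = 100*(1/20) = 5)
56*h - 71 = 56*5 - 71 = 280 - 71 = 209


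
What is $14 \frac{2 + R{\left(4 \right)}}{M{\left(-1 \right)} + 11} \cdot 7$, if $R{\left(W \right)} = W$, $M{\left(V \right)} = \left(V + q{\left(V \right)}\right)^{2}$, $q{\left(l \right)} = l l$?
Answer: $\frac{588}{11} \approx 53.455$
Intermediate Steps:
$q{\left(l \right)} = l^{2}$
$M{\left(V \right)} = \left(V + V^{2}\right)^{2}$
$14 \frac{2 + R{\left(4 \right)}}{M{\left(-1 \right)} + 11} \cdot 7 = 14 \frac{2 + 4}{\left(-1\right)^{2} \left(1 - 1\right)^{2} + 11} \cdot 7 = 14 \frac{6}{1 \cdot 0^{2} + 11} \cdot 7 = 14 \frac{6}{1 \cdot 0 + 11} \cdot 7 = 14 \frac{6}{0 + 11} \cdot 7 = 14 \cdot \frac{6}{11} \cdot 7 = \frac{84}{11} \cdot 7 = \frac{588}{11}$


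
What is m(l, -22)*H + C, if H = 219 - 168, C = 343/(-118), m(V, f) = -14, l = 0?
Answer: -84595/118 ≈ -716.91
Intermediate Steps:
C = -343/118 (C = 343*(-1/118) = -343/118 ≈ -2.9068)
H = 51
m(l, -22)*H + C = -14*51 - 343/118 = -714 - 343/118 = -84595/118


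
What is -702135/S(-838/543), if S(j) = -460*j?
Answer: -76251861/77096 ≈ -989.05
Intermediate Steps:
-702135/S(-838/543) = -702135/((-(-385480)/543)) = -702135/((-460*(-838/543))) = -702135/385480/543 = -702135*543/385480 = -76251861/77096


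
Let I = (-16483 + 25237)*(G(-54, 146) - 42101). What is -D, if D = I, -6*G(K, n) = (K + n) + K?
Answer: 368607596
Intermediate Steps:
G(K, n) = -K/3 - n/6 (G(K, n) = -((K + n) + K)/6 = -(n + 2*K)/6 = -K/3 - n/6)
I = -368607596 (I = (-16483 + 25237)*((-⅓*(-54) - ⅙*146) - 42101) = 8754*((18 - 73/3) - 42101) = 8754*(-19/3 - 42101) = 8754*(-126322/3) = -368607596)
D = -368607596
-D = -1*(-368607596) = 368607596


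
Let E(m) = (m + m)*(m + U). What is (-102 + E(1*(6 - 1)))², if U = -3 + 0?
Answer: 6724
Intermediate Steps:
U = -3
E(m) = 2*m*(-3 + m) (E(m) = (m + m)*(m - 3) = (2*m)*(-3 + m) = 2*m*(-3 + m))
(-102 + E(1*(6 - 1)))² = (-102 + 2*(1*(6 - 1))*(-3 + 1*(6 - 1)))² = (-102 + 2*(1*5)*(-3 + 1*5))² = (-102 + 2*5*(-3 + 5))² = (-102 + 2*5*2)² = (-102 + 20)² = (-82)² = 6724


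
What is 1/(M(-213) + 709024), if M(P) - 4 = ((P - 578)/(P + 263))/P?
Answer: 10650/7551148991 ≈ 1.4104e-6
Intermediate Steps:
M(P) = 4 + (-578 + P)/(P*(263 + P)) (M(P) = 4 + ((P - 578)/(P + 263))/P = 4 + ((-578 + P)/(263 + P))/P = 4 + (-578 + P)/(P*(263 + P)))
1/(M(-213) + 709024) = 1/((-578 + 4*(-213)**2 + 1053*(-213))/((-213)*(263 - 213)) + 709024) = 1/(-1/213*(-578 + 4*45369 - 224289)/50 + 709024) = 1/(-1/213*1/50*(-578 + 181476 - 224289) + 709024) = 1/(-1/213*1/50*(-43391) + 709024) = 1/(43391/10650 + 709024) = 1/(7551148991/10650) = 10650/7551148991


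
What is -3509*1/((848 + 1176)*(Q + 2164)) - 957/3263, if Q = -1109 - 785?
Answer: -48584657/162105840 ≈ -0.29971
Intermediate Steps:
Q = -1894
-3509*1/((848 + 1176)*(Q + 2164)) - 957/3263 = -3509*1/((-1894 + 2164)*(848 + 1176)) - 957/3263 = -3509/(270*2024) - 957*1/3263 = -3509/546480 - 957/3263 = -3509*1/546480 - 957/3263 = -319/49680 - 957/3263 = -48584657/162105840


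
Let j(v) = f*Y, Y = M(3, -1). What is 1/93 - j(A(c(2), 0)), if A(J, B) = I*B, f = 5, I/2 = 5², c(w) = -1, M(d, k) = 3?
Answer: -1394/93 ≈ -14.989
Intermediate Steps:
I = 50 (I = 2*5² = 2*25 = 50)
Y = 3
A(J, B) = 50*B
j(v) = 15 (j(v) = 5*3 = 15)
1/93 - j(A(c(2), 0)) = 1/93 - 1*15 = 1/93 - 15 = -1394/93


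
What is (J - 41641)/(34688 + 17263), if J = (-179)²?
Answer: -3200/17317 ≈ -0.18479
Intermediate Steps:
J = 32041
(J - 41641)/(34688 + 17263) = (32041 - 41641)/(34688 + 17263) = -9600/51951 = -9600*1/51951 = -3200/17317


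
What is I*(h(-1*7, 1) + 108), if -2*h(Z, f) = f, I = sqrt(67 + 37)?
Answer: 215*sqrt(26) ≈ 1096.3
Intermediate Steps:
I = 2*sqrt(26) (I = sqrt(104) = 2*sqrt(26) ≈ 10.198)
h(Z, f) = -f/2
I*(h(-1*7, 1) + 108) = (2*sqrt(26))*(-1/2*1 + 108) = (2*sqrt(26))*(-1/2 + 108) = (2*sqrt(26))*(215/2) = 215*sqrt(26)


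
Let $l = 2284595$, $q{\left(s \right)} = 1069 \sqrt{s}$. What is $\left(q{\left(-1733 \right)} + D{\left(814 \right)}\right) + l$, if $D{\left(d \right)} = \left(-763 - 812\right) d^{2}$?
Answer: $-1041304105 + 1069 i \sqrt{1733} \approx -1.0413 \cdot 10^{9} + 44502.0 i$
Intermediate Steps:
$D{\left(d \right)} = - 1575 d^{2}$
$\left(q{\left(-1733 \right)} + D{\left(814 \right)}\right) + l = \left(1069 \sqrt{-1733} - 1575 \cdot 814^{2}\right) + 2284595 = \left(1069 i \sqrt{1733} - 1043588700\right) + 2284595 = \left(-1043588700 + 1069 i \sqrt{1733}\right) + 2284595 = -1041304105 + 1069 i \sqrt{1733}$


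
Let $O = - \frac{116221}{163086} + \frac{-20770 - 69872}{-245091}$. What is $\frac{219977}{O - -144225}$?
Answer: $\frac{38063554332342}{24955804812121} \approx 1.5252$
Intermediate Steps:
$O = - \frac{59317229}{173034246}$ ($O = \left(-116221\right) \frac{1}{163086} + \left(-20770 - 69872\right) \left(- \frac{1}{245091}\right) = - \frac{16603}{23298} - - \frac{30214}{81697} = - \frac{16603}{23298} + \frac{30214}{81697} = - \frac{59317229}{173034246} \approx -0.34281$)
$\frac{219977}{O - -144225} = \frac{219977}{- \frac{59317229}{173034246} - -144225} = \frac{219977}{- \frac{59317229}{173034246} + 144225} = \frac{219977}{\frac{24955804812121}{173034246}} = 219977 \cdot \frac{173034246}{24955804812121} = \frac{38063554332342}{24955804812121}$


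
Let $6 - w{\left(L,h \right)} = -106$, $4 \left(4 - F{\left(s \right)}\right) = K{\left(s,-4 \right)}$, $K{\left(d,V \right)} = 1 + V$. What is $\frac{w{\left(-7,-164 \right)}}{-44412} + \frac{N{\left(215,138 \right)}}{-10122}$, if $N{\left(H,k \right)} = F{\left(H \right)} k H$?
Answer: $- \frac{1043371309}{74923044} \approx -13.926$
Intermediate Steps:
$F{\left(s \right)} = \frac{19}{4}$ ($F{\left(s \right)} = 4 - \frac{1 - 4}{4} = 4 - - \frac{3}{4} = 4 + \frac{3}{4} = \frac{19}{4}$)
$w{\left(L,h \right)} = 112$ ($w{\left(L,h \right)} = 6 - -106 = 6 + 106 = 112$)
$N{\left(H,k \right)} = \frac{19 H k}{4}$ ($N{\left(H,k \right)} = \frac{19 k}{4} H = \frac{19 H k}{4}$)
$\frac{w{\left(-7,-164 \right)}}{-44412} + \frac{N{\left(215,138 \right)}}{-10122} = \frac{112}{-44412} + \frac{\frac{19}{4} \cdot 215 \cdot 138}{-10122} = 112 \left(- \frac{1}{44412}\right) + \frac{281865}{2} \left(- \frac{1}{10122}\right) = - \frac{28}{11103} - \frac{93955}{6748} = - \frac{1043371309}{74923044}$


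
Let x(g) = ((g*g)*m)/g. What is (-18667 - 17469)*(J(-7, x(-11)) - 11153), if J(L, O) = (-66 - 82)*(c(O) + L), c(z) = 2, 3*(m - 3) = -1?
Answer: 376284168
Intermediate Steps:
m = 8/3 (m = 3 + (⅓)*(-1) = 3 - ⅓ = 8/3 ≈ 2.6667)
x(g) = 8*g/3 (x(g) = ((g*g)*(8/3))/g = (g²*(8/3))/g = (8*g²/3)/g = 8*g/3)
J(L, O) = -296 - 148*L (J(L, O) = (-66 - 82)*(2 + L) = -148*(2 + L) = -296 - 148*L)
(-18667 - 17469)*(J(-7, x(-11)) - 11153) = (-18667 - 17469)*((-296 - 148*(-7)) - 11153) = -36136*((-296 + 1036) - 11153) = -36136*(740 - 11153) = -36136*(-10413) = 376284168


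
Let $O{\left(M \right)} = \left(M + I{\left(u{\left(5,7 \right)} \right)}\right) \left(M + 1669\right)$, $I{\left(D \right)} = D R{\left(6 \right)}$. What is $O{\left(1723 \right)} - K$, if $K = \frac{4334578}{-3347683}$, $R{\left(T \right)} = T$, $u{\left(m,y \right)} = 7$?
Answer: $\frac{20042180733618}{3347683} \approx 5.9869 \cdot 10^{6}$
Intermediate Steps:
$K = - \frac{4334578}{3347683}$ ($K = 4334578 \left(- \frac{1}{3347683}\right) = - \frac{4334578}{3347683} \approx -1.2948$)
$I{\left(D \right)} = 6 D$ ($I{\left(D \right)} = D 6 = 6 D$)
$O{\left(M \right)} = \left(42 + M\right) \left(1669 + M\right)$ ($O{\left(M \right)} = \left(M + 6 \cdot 7\right) \left(M + 1669\right) = \left(M + 42\right) \left(1669 + M\right) = \left(42 + M\right) \left(1669 + M\right)$)
$O{\left(1723 \right)} - K = \left(70098 + 1723^{2} + 1711 \cdot 1723\right) - - \frac{4334578}{3347683} = \left(70098 + 2968729 + 2948053\right) + \frac{4334578}{3347683} = 5986880 + \frac{4334578}{3347683} = \frac{20042180733618}{3347683}$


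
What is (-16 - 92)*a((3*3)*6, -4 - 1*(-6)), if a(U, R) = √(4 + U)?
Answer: -108*√58 ≈ -822.50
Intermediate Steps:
(-16 - 92)*a((3*3)*6, -4 - 1*(-6)) = (-16 - 92)*√(4 + (3*3)*6) = -108*√(4 + 9*6) = -108*√(4 + 54) = -108*√58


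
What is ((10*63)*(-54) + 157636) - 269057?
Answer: -145441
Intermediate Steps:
((10*63)*(-54) + 157636) - 269057 = (630*(-54) + 157636) - 269057 = (-34020 + 157636) - 269057 = 123616 - 269057 = -145441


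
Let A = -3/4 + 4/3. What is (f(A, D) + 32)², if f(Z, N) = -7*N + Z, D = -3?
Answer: 413449/144 ≈ 2871.2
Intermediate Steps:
A = 7/12 (A = -3*¼ + 4*(⅓) = -¾ + 4/3 = 7/12 ≈ 0.58333)
f(Z, N) = Z - 7*N
(f(A, D) + 32)² = ((7/12 - 7*(-3)) + 32)² = ((7/12 + 21) + 32)² = (259/12 + 32)² = (643/12)² = 413449/144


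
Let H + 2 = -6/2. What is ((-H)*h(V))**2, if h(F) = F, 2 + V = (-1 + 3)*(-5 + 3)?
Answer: 900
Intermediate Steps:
H = -5 (H = -2 - 6/2 = -2 - 6*1/2 = -2 - 3 = -5)
V = -6 (V = -2 + (-1 + 3)*(-5 + 3) = -2 + 2*(-2) = -2 - 4 = -6)
((-H)*h(V))**2 = (-1*(-5)*(-6))**2 = (5*(-6))**2 = (-30)**2 = 900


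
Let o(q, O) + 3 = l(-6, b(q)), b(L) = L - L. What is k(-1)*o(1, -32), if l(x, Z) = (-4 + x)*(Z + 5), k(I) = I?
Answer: 53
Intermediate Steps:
b(L) = 0
l(x, Z) = (-4 + x)*(5 + Z)
o(q, O) = -53 (o(q, O) = -3 + (-20 - 4*0 + 5*(-6) + 0*(-6)) = -3 + (-20 + 0 - 30 + 0) = -3 - 50 = -53)
k(-1)*o(1, -32) = -1*(-53) = 53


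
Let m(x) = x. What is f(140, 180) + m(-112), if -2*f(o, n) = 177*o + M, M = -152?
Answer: -12426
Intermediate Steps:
f(o, n) = 76 - 177*o/2 (f(o, n) = -(177*o - 152)/2 = -(-152 + 177*o)/2 = 76 - 177*o/2)
f(140, 180) + m(-112) = (76 - 177/2*140) - 112 = (76 - 12390) - 112 = -12314 - 112 = -12426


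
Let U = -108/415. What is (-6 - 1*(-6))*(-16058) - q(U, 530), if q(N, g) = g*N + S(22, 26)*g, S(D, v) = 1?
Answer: -32542/83 ≈ -392.07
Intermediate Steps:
U = -108/415 (U = -108*1/415 = -108/415 ≈ -0.26024)
q(N, g) = g + N*g (q(N, g) = g*N + 1*g = N*g + g = g + N*g)
(-6 - 1*(-6))*(-16058) - q(U, 530) = (-6 - 1*(-6))*(-16058) - 530*(1 - 108/415) = (-6 + 6)*(-16058) - 530*307/415 = 0*(-16058) - 1*32542/83 = 0 - 32542/83 = -32542/83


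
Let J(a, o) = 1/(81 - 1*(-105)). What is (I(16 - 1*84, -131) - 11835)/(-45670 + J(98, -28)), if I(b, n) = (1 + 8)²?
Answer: 2186244/8494619 ≈ 0.25737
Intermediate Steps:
J(a, o) = 1/186 (J(a, o) = 1/(81 + 105) = 1/186)
I(b, n) = 81 (I(b, n) = 9² = 81)
(I(16 - 1*84, -131) - 11835)/(-45670 + J(98, -28)) = (81 - 11835)/(-45670 + 1/186) = -11754/(-8494619/186) = -11754*(-186/8494619) = 2186244/8494619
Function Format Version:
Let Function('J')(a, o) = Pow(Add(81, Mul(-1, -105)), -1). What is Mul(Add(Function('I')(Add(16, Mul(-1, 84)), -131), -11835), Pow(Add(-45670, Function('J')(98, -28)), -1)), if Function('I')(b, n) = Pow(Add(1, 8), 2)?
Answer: Rational(2186244, 8494619) ≈ 0.25737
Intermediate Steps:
Function('J')(a, o) = Rational(1, 186) (Function('J')(a, o) = Pow(Add(81, 105), -1) = Pow(186, -1) = Rational(1, 186))
Function('I')(b, n) = 81 (Function('I')(b, n) = Pow(9, 2) = 81)
Mul(Add(Function('I')(Add(16, Mul(-1, 84)), -131), -11835), Pow(Add(-45670, Function('J')(98, -28)), -1)) = Mul(Add(81, -11835), Pow(Add(-45670, Rational(1, 186)), -1)) = Mul(-11754, Pow(Rational(-8494619, 186), -1)) = Mul(-11754, Rational(-186, 8494619)) = Rational(2186244, 8494619)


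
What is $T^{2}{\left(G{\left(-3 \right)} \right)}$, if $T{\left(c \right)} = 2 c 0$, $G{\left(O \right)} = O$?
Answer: $0$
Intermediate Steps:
$T{\left(c \right)} = 0$
$T^{2}{\left(G{\left(-3 \right)} \right)} = 0^{2} = 0$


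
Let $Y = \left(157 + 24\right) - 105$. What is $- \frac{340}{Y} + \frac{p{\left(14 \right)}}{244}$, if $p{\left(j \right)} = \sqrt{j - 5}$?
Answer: $- \frac{20683}{4636} \approx -4.4614$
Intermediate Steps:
$p{\left(j \right)} = \sqrt{-5 + j}$
$Y = 76$ ($Y = 181 - 105 = 76$)
$- \frac{340}{Y} + \frac{p{\left(14 \right)}}{244} = - \frac{340}{76} + \frac{\sqrt{-5 + 14}}{244} = \left(-340\right) \frac{1}{76} + \sqrt{9} \cdot \frac{1}{244} = - \frac{85}{19} + 3 \cdot \frac{1}{244} = - \frac{85}{19} + \frac{3}{244} = - \frac{20683}{4636}$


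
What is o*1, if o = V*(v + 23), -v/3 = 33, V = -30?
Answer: 2280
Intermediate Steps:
v = -99 (v = -3*33 = -99)
o = 2280 (o = -30*(-99 + 23) = -30*(-76) = 2280)
o*1 = 2280*1 = 2280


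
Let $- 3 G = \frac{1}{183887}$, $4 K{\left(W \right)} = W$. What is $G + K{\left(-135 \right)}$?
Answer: $- \frac{74474239}{2206644} \approx -33.75$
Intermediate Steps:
$K{\left(W \right)} = \frac{W}{4}$
$G = - \frac{1}{551661}$ ($G = - \frac{1}{3 \cdot 183887} = \left(- \frac{1}{3}\right) \frac{1}{183887} = - \frac{1}{551661} \approx -1.8127 \cdot 10^{-6}$)
$G + K{\left(-135 \right)} = - \frac{1}{551661} + \frac{1}{4} \left(-135\right) = - \frac{1}{551661} - \frac{135}{4} = - \frac{74474239}{2206644}$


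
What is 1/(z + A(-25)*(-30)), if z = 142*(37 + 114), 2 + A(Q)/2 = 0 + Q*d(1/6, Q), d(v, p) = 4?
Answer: 1/27562 ≈ 3.6282e-5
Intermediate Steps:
A(Q) = -4 + 8*Q (A(Q) = -4 + 2*(0 + Q*4) = -4 + 2*(0 + 4*Q) = -4 + 2*(4*Q) = -4 + 8*Q)
z = 21442 (z = 142*151 = 21442)
1/(z + A(-25)*(-30)) = 1/(21442 + (-4 + 8*(-25))*(-30)) = 1/(21442 + (-4 - 200)*(-30)) = 1/(21442 - 204*(-30)) = 1/(21442 + 6120) = 1/27562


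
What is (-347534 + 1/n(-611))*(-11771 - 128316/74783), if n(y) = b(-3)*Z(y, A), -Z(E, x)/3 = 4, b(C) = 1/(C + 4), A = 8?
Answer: 215977879454393/52788 ≈ 4.0914e+9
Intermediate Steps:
b(C) = 1/(4 + C)
Z(E, x) = -12 (Z(E, x) = -3*4 = -12)
n(y) = -12 (n(y) = -12/(4 - 3) = -12/1 = 1*(-12) = -12)
(-347534 + 1/n(-611))*(-11771 - 128316/74783) = (-347534 + 1/(-12))*(-11771 - 128316/74783) = (-347534 - 1/12)*(-11771 - 128316*1/74783) = -4170409*(-11771 - 7548/4399)/12 = -4170409/12*(-51788177/4399) = 215977879454393/52788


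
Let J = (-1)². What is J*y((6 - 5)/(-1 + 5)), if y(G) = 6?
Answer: 6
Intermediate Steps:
J = 1
J*y((6 - 5)/(-1 + 5)) = 1*6 = 6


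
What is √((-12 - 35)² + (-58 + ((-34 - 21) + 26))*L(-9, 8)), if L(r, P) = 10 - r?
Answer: 2*√139 ≈ 23.580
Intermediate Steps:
√((-12 - 35)² + (-58 + ((-34 - 21) + 26))*L(-9, 8)) = √((-12 - 35)² + (-58 + ((-34 - 21) + 26))*(10 - 1*(-9))) = √((-47)² + (-58 + (-55 + 26))*(10 + 9)) = √(2209 + (-58 - 29)*19) = √(2209 - 87*19) = √(2209 - 1653) = √556 = 2*√139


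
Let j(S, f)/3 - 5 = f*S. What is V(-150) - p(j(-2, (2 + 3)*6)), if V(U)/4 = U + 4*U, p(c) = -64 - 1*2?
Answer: -2934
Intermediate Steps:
j(S, f) = 15 + 3*S*f (j(S, f) = 15 + 3*(f*S) = 15 + 3*(S*f) = 15 + 3*S*f)
p(c) = -66 (p(c) = -64 - 2 = -66)
V(U) = 20*U (V(U) = 4*(U + 4*U) = 4*(5*U) = 20*U)
V(-150) - p(j(-2, (2 + 3)*6)) = 20*(-150) - 1*(-66) = -3000 + 66 = -2934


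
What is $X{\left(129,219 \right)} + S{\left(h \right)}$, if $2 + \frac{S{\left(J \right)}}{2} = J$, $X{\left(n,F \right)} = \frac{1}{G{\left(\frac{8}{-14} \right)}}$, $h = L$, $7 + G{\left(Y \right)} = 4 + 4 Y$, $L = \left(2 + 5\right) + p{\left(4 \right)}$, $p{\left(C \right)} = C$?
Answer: $\frac{659}{37} \approx 17.811$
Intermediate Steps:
$L = 11$ ($L = \left(2 + 5\right) + 4 = 7 + 4 = 11$)
$G{\left(Y \right)} = -3 + 4 Y$ ($G{\left(Y \right)} = -7 + \left(4 + 4 Y\right) = -3 + 4 Y$)
$h = 11$
$X{\left(n,F \right)} = - \frac{7}{37}$ ($X{\left(n,F \right)} = \frac{1}{-3 + 4 \frac{8}{-14}} = \frac{1}{-3 + 4 \cdot 8 \left(- \frac{1}{14}\right)} = \frac{1}{-3 + 4 \left(- \frac{4}{7}\right)} = \frac{1}{-3 - \frac{16}{7}} = \frac{1}{- \frac{37}{7}} = - \frac{7}{37}$)
$S{\left(J \right)} = -4 + 2 J$
$X{\left(129,219 \right)} + S{\left(h \right)} = - \frac{7}{37} + \left(-4 + 2 \cdot 11\right) = - \frac{7}{37} + \left(-4 + 22\right) = - \frac{7}{37} + 18 = \frac{659}{37}$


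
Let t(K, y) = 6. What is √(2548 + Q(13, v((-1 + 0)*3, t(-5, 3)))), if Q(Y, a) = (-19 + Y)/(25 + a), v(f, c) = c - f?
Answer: √736321/17 ≈ 50.476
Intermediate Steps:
Q(Y, a) = (-19 + Y)/(25 + a)
√(2548 + Q(13, v((-1 + 0)*3, t(-5, 3)))) = √(2548 + (-19 + 13)/(25 + (6 - (-1 + 0)*3))) = √(2548 - 6/(25 + (6 - (-1)*3))) = √(2548 - 6/(25 + (6 - 1*(-3)))) = √(2548 - 6/(25 + (6 + 3))) = √(2548 - 6/(25 + 9)) = √(2548 - 6/34) = √(2548 + (1/34)*(-6)) = √(2548 - 3/17) = √(43313/17) = √736321/17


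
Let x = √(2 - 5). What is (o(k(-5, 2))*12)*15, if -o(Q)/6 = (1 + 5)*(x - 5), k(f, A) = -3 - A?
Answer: 32400 - 6480*I*√3 ≈ 32400.0 - 11224.0*I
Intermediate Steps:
x = I*√3 (x = √(-3) = I*√3 ≈ 1.732*I)
o(Q) = 180 - 36*I*√3 (o(Q) = -6*(1 + 5)*(I*√3 - 5) = -36*(-5 + I*√3) = -6*(-30 + 6*I*√3) = 180 - 36*I*√3)
(o(k(-5, 2))*12)*15 = ((180 - 36*I*√3)*12)*15 = (2160 - 432*I*√3)*15 = 32400 - 6480*I*√3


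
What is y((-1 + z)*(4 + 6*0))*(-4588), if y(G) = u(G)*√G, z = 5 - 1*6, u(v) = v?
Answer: 73408*I*√2 ≈ 1.0381e+5*I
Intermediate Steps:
z = -1 (z = 5 - 6 = -1)
y(G) = G^(3/2) (y(G) = G*√G = G^(3/2))
y((-1 + z)*(4 + 6*0))*(-4588) = ((-1 - 1)*(4 + 6*0))^(3/2)*(-4588) = (-2*(4 + 0))^(3/2)*(-4588) = (-2*4)^(3/2)*(-4588) = (-8)^(3/2)*(-4588) = -16*I*√2*(-4588) = 73408*I*√2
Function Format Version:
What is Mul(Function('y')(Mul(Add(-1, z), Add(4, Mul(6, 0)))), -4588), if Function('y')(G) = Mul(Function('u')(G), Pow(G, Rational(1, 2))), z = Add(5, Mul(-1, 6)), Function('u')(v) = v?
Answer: Mul(73408, I, Pow(2, Rational(1, 2))) ≈ Mul(1.0381e+5, I)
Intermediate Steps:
z = -1 (z = Add(5, -6) = -1)
Function('y')(G) = Pow(G, Rational(3, 2)) (Function('y')(G) = Mul(G, Pow(G, Rational(1, 2))) = Pow(G, Rational(3, 2)))
Mul(Function('y')(Mul(Add(-1, z), Add(4, Mul(6, 0)))), -4588) = Mul(Pow(Mul(Add(-1, -1), Add(4, Mul(6, 0))), Rational(3, 2)), -4588) = Mul(Pow(Mul(-2, Add(4, 0)), Rational(3, 2)), -4588) = Mul(Pow(Mul(-2, 4), Rational(3, 2)), -4588) = Mul(Pow(-8, Rational(3, 2)), -4588) = Mul(Mul(-16, I, Pow(2, Rational(1, 2))), -4588) = Mul(73408, I, Pow(2, Rational(1, 2)))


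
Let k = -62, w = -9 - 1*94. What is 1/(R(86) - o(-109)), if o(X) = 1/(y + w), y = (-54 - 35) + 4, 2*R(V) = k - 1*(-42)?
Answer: -188/1879 ≈ -0.10005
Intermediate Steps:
w = -103 (w = -9 - 94 = -103)
R(V) = -10 (R(V) = (-62 - 1*(-42))/2 = (-62 + 42)/2 = (1/2)*(-20) = -10)
y = -85 (y = -89 + 4 = -85)
o(X) = -1/188 (o(X) = 1/(-85 - 103) = 1/(-188) = -1/188)
1/(R(86) - o(-109)) = 1/(-10 - 1*(-1/188)) = 1/(-10 + 1/188) = 1/(-1879/188) = -188/1879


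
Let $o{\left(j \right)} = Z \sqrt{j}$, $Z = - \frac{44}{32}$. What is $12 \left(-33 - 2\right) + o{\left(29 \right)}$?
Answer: $-420 - \frac{11 \sqrt{29}}{8} \approx -427.4$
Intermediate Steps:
$Z = - \frac{11}{8}$ ($Z = \left(-44\right) \frac{1}{32} = - \frac{11}{8} \approx -1.375$)
$o{\left(j \right)} = - \frac{11 \sqrt{j}}{8}$
$12 \left(-33 - 2\right) + o{\left(29 \right)} = 12 \left(-33 - 2\right) - \frac{11 \sqrt{29}}{8} = 12 \left(-35\right) - \frac{11 \sqrt{29}}{8} = -420 - \frac{11 \sqrt{29}}{8}$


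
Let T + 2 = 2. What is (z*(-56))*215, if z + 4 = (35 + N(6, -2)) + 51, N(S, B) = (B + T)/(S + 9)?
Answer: -2957024/3 ≈ -9.8568e+5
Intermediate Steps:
T = 0 (T = -2 + 2 = 0)
N(S, B) = B/(9 + S) (N(S, B) = (B + 0)/(S + 9) = B/(9 + S))
z = 1228/15 (z = -4 + ((35 - 2/(9 + 6)) + 51) = -4 + ((35 - 2/15) + 51) = -4 + (523/15 + 51) = -4 + 1288/15 = 1228/15 ≈ 81.867)
(z*(-56))*215 = ((1228/15)*(-56))*215 = -68768/15*215 = -2957024/3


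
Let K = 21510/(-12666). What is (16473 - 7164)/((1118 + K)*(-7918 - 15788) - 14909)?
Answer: -19651299/55894970077 ≈ -0.00035158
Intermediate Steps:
K = -3585/2111 (K = 21510*(-1/12666) = -3585/2111 ≈ -1.6982)
(16473 - 7164)/((1118 + K)*(-7918 - 15788) - 14909) = (16473 - 7164)/((1118 - 3585/2111)*(-7918 - 15788) - 14909) = 9309/((2356513/2111)*(-23706) - 14909) = 9309/(-55863497178/2111 - 14909) = 9309/(-55894970077/2111) = 9309*(-2111/55894970077) = -19651299/55894970077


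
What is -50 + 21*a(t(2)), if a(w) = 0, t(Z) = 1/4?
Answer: -50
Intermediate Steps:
t(Z) = ¼ (t(Z) = 1*(¼) = ¼)
-50 + 21*a(t(2)) = -50 + 21*0 = -50 + 0 = -50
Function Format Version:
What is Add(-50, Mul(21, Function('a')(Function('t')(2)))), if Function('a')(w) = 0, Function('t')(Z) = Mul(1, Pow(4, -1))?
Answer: -50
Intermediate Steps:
Function('t')(Z) = Rational(1, 4) (Function('t')(Z) = Mul(1, Rational(1, 4)) = Rational(1, 4))
Add(-50, Mul(21, Function('a')(Function('t')(2)))) = Add(-50, Mul(21, 0)) = Add(-50, 0) = -50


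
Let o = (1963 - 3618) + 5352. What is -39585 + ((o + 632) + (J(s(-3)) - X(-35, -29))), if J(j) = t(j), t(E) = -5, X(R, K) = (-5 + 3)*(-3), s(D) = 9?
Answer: -35267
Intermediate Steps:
X(R, K) = 6 (X(R, K) = -2*(-3) = 6)
o = 3697 (o = -1655 + 5352 = 3697)
J(j) = -5
-39585 + ((o + 632) + (J(s(-3)) - X(-35, -29))) = -39585 + ((3697 + 632) + (-5 - 1*6)) = -39585 + (4329 + (-5 - 6)) = -39585 + (4329 - 11) = -39585 + 4318 = -35267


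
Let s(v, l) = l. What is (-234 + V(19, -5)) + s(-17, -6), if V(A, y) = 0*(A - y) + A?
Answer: -221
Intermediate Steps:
V(A, y) = A (V(A, y) = 0 + A = A)
(-234 + V(19, -5)) + s(-17, -6) = (-234 + 19) - 6 = -215 - 6 = -221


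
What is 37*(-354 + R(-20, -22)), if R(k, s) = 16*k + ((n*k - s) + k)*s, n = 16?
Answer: 233914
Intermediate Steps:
R(k, s) = 16*k + s*(-s + 17*k) (R(k, s) = 16*k + ((16*k - s) + k)*s = 16*k + ((-s + 16*k) + k)*s = 16*k + (-s + 17*k)*s = 16*k + s*(-s + 17*k))
37*(-354 + R(-20, -22)) = 37*(-354 + (-1*(-22)² + 16*(-20) + 17*(-20)*(-22))) = 37*(-354 + (-1*484 - 320 + 7480)) = 37*(-354 + (-484 - 320 + 7480)) = 37*(-354 + 6676) = 37*6322 = 233914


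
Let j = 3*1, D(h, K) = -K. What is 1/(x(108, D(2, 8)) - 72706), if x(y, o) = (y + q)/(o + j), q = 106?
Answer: -5/363744 ≈ -1.3746e-5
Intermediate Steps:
j = 3
x(y, o) = (106 + y)/(3 + o) (x(y, o) = (y + 106)/(o + 3) = (106 + y)/(3 + o))
1/(x(108, D(2, 8)) - 72706) = 1/((106 + 108)/(3 - 1*8) - 72706) = 1/(214/(3 - 8) - 72706) = 1/(214/(-5) - 72706) = 1/(-⅕*214 - 72706) = 1/(-214/5 - 72706) = 1/(-363744/5) = -5/363744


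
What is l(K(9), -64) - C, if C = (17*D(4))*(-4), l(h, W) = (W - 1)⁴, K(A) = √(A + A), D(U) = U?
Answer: 17850897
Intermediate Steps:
K(A) = √2*√A (K(A) = √(2*A) = √2*√A)
l(h, W) = (-1 + W)⁴
C = -272 (C = (17*4)*(-4) = 68*(-4) = -272)
l(K(9), -64) - C = (-1 - 64)⁴ - 1*(-272) = (-65)⁴ + 272 = 17850625 + 272 = 17850897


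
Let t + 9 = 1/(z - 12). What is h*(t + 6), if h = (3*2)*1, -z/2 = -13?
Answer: -123/7 ≈ -17.571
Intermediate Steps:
z = 26 (z = -2*(-13) = 26)
h = 6 (h = 6*1 = 6)
t = -125/14 (t = -9 + 1/(26 - 12) = -9 + 1/14 = -125/14 ≈ -8.9286)
h*(t + 6) = 6*(-125/14 + 6) = 6*(-41/14) = -123/7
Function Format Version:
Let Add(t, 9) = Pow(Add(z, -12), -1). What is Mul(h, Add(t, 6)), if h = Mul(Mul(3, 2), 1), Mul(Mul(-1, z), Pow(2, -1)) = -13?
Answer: Rational(-123, 7) ≈ -17.571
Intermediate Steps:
z = 26 (z = Mul(-2, -13) = 26)
h = 6 (h = Mul(6, 1) = 6)
t = Rational(-125, 14) (t = Add(-9, Pow(Add(26, -12), -1)) = Add(-9, Pow(14, -1)) = Add(-9, Rational(1, 14)) = Rational(-125, 14) ≈ -8.9286)
Mul(h, Add(t, 6)) = Mul(6, Add(Rational(-125, 14), 6)) = Mul(6, Rational(-41, 14)) = Rational(-123, 7)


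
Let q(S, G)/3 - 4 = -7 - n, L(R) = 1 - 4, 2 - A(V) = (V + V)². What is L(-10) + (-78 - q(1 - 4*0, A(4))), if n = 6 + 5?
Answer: -39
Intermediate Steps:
A(V) = 2 - 4*V² (A(V) = 2 - (V + V)² = 2 - (2*V)² = 2 - 4*V²)
n = 11
L(R) = -3
q(S, G) = -42 (q(S, G) = 12 + 3*(-7 - 1*11) = 12 + 3*(-7 - 11) = 12 + 3*(-18) = 12 - 54 = -42)
L(-10) + (-78 - q(1 - 4*0, A(4))) = -3 + (-78 - 1*(-42)) = -3 + (-78 + 42) = -3 - 36 = -39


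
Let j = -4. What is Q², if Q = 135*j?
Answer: 291600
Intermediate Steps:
Q = -540 (Q = 135*(-4) = -540)
Q² = (-540)² = 291600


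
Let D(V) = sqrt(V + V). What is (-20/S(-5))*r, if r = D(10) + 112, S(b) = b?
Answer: 448 + 8*sqrt(5) ≈ 465.89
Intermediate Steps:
D(V) = sqrt(2)*sqrt(V) (D(V) = sqrt(2*V) = sqrt(2)*sqrt(V))
r = 112 + 2*sqrt(5) (r = sqrt(2)*sqrt(10) + 112 = 2*sqrt(5) + 112 = 112 + 2*sqrt(5) ≈ 116.47)
(-20/S(-5))*r = (-20/(-5))*(112 + 2*sqrt(5)) = (-20*(-1/5))*(112 + 2*sqrt(5)) = 4*(112 + 2*sqrt(5)) = 448 + 8*sqrt(5)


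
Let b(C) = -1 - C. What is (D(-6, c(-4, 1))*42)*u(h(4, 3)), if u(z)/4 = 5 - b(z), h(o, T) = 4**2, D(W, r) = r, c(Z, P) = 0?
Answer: 0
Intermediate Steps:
h(o, T) = 16
u(z) = 24 + 4*z (u(z) = 4*(5 - (-1 - z)) = 4*(5 + (1 + z)) = 4*(6 + z) = 24 + 4*z)
(D(-6, c(-4, 1))*42)*u(h(4, 3)) = (0*42)*(24 + 4*16) = 0*(24 + 64) = 0*88 = 0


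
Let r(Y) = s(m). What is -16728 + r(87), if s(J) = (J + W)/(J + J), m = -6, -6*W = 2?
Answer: -602189/36 ≈ -16727.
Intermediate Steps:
W = -⅓ (W = -⅙*2 = -⅓ ≈ -0.33333)
s(J) = (-⅓ + J)/(2*J) (s(J) = (J - ⅓)/(J + J) = (-⅓ + J)/((2*J)) = (-⅓ + J)*(1/(2*J)) = (-⅓ + J)/(2*J))
r(Y) = 19/36 (r(Y) = (⅙)*(-1 + 3*(-6))/(-6) = (⅙)*(-⅙)*(-1 - 18) = (⅙)*(-⅙)*(-19) = 19/36)
-16728 + r(87) = -16728 + 19/36 = -602189/36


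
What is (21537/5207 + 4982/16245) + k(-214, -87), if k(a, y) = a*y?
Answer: 1575229887709/84587715 ≈ 18622.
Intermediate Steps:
(21537/5207 + 4982/16245) + k(-214, -87) = (21537/5207 + 4982/16245) - 214*(-87) = (21537*(1/5207) + 4982*(1/16245)) + 18618 = (21537/5207 + 4982/16245) + 18618 = 375809839/84587715 + 18618 = 1575229887709/84587715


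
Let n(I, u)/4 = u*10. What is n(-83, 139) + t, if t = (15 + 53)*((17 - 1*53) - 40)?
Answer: 392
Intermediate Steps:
n(I, u) = 40*u (n(I, u) = 4*(u*10) = 4*(10*u) = 40*u)
t = -5168 (t = 68*((17 - 53) - 40) = 68*(-36 - 40) = 68*(-76) = -5168)
n(-83, 139) + t = 40*139 - 5168 = 5560 - 5168 = 392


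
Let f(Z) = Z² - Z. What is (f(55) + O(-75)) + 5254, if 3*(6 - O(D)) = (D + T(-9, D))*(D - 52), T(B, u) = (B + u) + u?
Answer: -1676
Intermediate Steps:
T(B, u) = B + 2*u
O(D) = 6 - (-52 + D)*(-9 + 3*D)/3 (O(D) = 6 - (D + (-9 + 2*D))*(D - 52)/3 = 6 - (-9 + 3*D)*(-52 + D)/3 = 6 - (-52 + D)*(-9 + 3*D)/3)
(f(55) + O(-75)) + 5254 = (55*(-1 + 55) + (-150 - 1*(-75)² + 55*(-75))) + 5254 = (55*54 + (-150 - 1*5625 - 4125)) + 5254 = (2970 + (-150 - 5625 - 4125)) + 5254 = (2970 - 9900) + 5254 = -6930 + 5254 = -1676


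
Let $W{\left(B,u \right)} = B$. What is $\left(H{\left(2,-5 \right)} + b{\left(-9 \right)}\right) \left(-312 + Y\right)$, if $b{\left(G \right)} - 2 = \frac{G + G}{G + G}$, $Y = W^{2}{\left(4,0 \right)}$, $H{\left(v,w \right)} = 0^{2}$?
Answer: $-888$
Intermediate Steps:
$H{\left(v,w \right)} = 0$
$Y = 16$ ($Y = 4^{2} = 16$)
$b{\left(G \right)} = 3$ ($b{\left(G \right)} = 2 + \frac{G + G}{G + G} = 2 + \frac{2 G}{2 G} = 2 + 2 G \frac{1}{2 G} = 2 + 1 = 3$)
$\left(H{\left(2,-5 \right)} + b{\left(-9 \right)}\right) \left(-312 + Y\right) = \left(0 + 3\right) \left(-312 + 16\right) = 3 \left(-296\right) = -888$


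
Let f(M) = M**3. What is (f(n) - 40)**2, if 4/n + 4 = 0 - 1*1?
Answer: 25644096/15625 ≈ 1641.2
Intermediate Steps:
n = -4/5 (n = 4/(-4 + (0 - 1*1)) = 4/(-4 + (0 - 1)) = 4/(-4 - 1) = 4/(-5) = 4*(-1/5) = -4/5 ≈ -0.80000)
(f(n) - 40)**2 = ((-4/5)**3 - 40)**2 = (-64/125 - 40)**2 = (-5064/125)**2 = 25644096/15625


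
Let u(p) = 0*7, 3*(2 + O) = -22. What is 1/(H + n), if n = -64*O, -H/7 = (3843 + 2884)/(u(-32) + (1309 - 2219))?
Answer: 390/253141 ≈ 0.0015406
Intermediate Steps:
O = -28/3 (O = -2 + (1/3)*(-22) = -2 - 22/3 = -28/3 ≈ -9.3333)
u(p) = 0
H = 6727/130 (H = -7*(3843 + 2884)/(0 + (1309 - 2219)) = -47089/(0 - 910) = -47089/(-910) = -47089*(-1)/910 = -7*(-961/130) = 6727/130 ≈ 51.746)
n = 1792/3 (n = -64*(-28/3) = 1792/3 ≈ 597.33)
1/(H + n) = 1/(6727/130 + 1792/3) = 1/(253141/390) = 390/253141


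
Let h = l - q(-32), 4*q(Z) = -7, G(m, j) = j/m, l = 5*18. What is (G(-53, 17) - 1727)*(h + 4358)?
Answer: -407365713/53 ≈ -7.6861e+6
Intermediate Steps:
l = 90
q(Z) = -7/4 (q(Z) = (¼)*(-7) = -7/4)
h = 367/4 (h = 90 - 1*(-7/4) = 90 + 7/4 = 367/4 ≈ 91.750)
(G(-53, 17) - 1727)*(h + 4358) = (17/(-53) - 1727)*(367/4 + 4358) = (17*(-1/53) - 1727)*(17799/4) = (-17/53 - 1727)*(17799/4) = -91548/53*17799/4 = -407365713/53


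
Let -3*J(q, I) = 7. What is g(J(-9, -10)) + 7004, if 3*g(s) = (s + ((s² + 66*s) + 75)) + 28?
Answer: 188677/27 ≈ 6988.0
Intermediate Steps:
J(q, I) = -7/3 (J(q, I) = -⅓*7 = -7/3)
g(s) = 103/3 + s²/3 + 67*s/3 (g(s) = ((s + ((s² + 66*s) + 75)) + 28)/3 = ((s + (75 + s² + 66*s)) + 28)/3 = ((75 + s² + 67*s) + 28)/3 = (103 + s² + 67*s)/3 = 103/3 + s²/3 + 67*s/3)
g(J(-9, -10)) + 7004 = (103/3 + (-7/3)²/3 + (67/3)*(-7/3)) + 7004 = (103/3 + (⅓)*(49/9) - 469/9) + 7004 = (103/3 + 49/27 - 469/9) + 7004 = -431/27 + 7004 = 188677/27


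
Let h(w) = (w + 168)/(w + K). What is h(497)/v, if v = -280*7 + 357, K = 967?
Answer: -95/335256 ≈ -0.00028337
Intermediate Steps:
h(w) = (168 + w)/(967 + w) (h(w) = (w + 168)/(w + 967) = (168 + w)/(967 + w))
v = -1603 (v = -35*56 + 357 = -1960 + 357 = -1603)
h(497)/v = ((168 + 497)/(967 + 497))/(-1603) = (665/1464)*(-1/1603) = -95/335256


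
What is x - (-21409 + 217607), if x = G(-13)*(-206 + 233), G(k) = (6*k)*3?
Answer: -202516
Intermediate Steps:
G(k) = 18*k
x = -6318 (x = (18*(-13))*(-206 + 233) = -234*27 = -6318)
x - (-21409 + 217607) = -6318 - (-21409 + 217607) = -6318 - 1*196198 = -6318 - 196198 = -202516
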